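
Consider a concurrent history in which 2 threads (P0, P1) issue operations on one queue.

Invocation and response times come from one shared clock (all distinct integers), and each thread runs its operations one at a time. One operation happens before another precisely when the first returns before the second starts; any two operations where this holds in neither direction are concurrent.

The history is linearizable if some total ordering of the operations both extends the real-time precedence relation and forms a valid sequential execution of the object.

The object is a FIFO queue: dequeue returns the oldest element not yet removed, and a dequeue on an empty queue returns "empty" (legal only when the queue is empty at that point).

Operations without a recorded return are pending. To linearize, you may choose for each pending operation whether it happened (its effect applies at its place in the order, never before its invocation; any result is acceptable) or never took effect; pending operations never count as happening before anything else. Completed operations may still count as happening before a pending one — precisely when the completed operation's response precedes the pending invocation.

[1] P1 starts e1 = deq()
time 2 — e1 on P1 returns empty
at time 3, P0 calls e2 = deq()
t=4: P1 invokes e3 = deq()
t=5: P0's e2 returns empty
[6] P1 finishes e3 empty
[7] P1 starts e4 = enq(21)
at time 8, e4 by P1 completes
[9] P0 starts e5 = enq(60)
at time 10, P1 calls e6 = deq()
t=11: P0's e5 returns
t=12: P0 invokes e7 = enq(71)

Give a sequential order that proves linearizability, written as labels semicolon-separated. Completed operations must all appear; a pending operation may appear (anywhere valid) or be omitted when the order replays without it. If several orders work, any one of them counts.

e1; e2; e3; e4; e5

step 1: e1 deq() → empty — queue <>
step 2: e2 deq() → empty — queue <>
step 3: e3 deq() → empty — queue <>
step 4: e4 enq(21) — queue <21>
step 5: e5 enq(60) — queue <21,60>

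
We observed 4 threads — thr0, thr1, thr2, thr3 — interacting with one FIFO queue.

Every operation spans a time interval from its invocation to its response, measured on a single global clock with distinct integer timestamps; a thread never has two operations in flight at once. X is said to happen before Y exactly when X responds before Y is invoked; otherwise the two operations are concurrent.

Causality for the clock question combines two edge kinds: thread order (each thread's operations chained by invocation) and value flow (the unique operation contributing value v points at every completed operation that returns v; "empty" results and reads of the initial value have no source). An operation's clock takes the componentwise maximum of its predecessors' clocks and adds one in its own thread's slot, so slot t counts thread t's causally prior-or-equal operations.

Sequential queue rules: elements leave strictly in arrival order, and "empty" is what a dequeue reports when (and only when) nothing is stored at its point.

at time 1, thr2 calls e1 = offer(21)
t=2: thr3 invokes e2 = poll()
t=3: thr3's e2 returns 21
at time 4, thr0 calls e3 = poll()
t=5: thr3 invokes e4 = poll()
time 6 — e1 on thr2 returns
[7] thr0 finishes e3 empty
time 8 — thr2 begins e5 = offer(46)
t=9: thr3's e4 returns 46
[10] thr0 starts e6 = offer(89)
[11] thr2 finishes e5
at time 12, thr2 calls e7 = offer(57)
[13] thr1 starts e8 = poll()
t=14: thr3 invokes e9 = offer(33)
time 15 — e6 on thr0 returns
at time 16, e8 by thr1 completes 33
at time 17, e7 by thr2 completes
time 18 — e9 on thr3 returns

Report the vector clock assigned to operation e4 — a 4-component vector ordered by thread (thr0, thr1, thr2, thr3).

(0, 0, 2, 2)

invoked at 1, e1 has no predecessors; its own thr2 bump gives (0, 0, 1, 0)
invoked at 4, e3 has no predecessors; its own thr0 bump gives (1, 0, 0, 0)
e2 (invocation 2): componentwise max over VC(e1)=(0, 0, 1, 0), +1 at thr3, giving (0, 0, 1, 1)
e5 (invocation 8): componentwise max over VC(e1)=(0, 0, 1, 0), +1 at thr2, giving (0, 0, 2, 0)
e6 (invocation 10): componentwise max over VC(e3)=(1, 0, 0, 0), +1 at thr0, giving (2, 0, 0, 0)
e7 (invocation 12): componentwise max over VC(e5)=(0, 0, 2, 0), +1 at thr2, giving (0, 0, 3, 0)
e4 (invocation 5): componentwise max over VC(e2)=(0, 0, 1, 1), VC(e5)=(0, 0, 2, 0), +1 at thr3, giving (0, 0, 2, 2)
e9 (invocation 14): componentwise max over VC(e4)=(0, 0, 2, 2), +1 at thr3, giving (0, 0, 2, 3)
e8 (invocation 13): componentwise max over VC(e9)=(0, 0, 2, 3), +1 at thr1, giving (0, 1, 2, 3)
target: VC(e4) = (0, 0, 2, 2)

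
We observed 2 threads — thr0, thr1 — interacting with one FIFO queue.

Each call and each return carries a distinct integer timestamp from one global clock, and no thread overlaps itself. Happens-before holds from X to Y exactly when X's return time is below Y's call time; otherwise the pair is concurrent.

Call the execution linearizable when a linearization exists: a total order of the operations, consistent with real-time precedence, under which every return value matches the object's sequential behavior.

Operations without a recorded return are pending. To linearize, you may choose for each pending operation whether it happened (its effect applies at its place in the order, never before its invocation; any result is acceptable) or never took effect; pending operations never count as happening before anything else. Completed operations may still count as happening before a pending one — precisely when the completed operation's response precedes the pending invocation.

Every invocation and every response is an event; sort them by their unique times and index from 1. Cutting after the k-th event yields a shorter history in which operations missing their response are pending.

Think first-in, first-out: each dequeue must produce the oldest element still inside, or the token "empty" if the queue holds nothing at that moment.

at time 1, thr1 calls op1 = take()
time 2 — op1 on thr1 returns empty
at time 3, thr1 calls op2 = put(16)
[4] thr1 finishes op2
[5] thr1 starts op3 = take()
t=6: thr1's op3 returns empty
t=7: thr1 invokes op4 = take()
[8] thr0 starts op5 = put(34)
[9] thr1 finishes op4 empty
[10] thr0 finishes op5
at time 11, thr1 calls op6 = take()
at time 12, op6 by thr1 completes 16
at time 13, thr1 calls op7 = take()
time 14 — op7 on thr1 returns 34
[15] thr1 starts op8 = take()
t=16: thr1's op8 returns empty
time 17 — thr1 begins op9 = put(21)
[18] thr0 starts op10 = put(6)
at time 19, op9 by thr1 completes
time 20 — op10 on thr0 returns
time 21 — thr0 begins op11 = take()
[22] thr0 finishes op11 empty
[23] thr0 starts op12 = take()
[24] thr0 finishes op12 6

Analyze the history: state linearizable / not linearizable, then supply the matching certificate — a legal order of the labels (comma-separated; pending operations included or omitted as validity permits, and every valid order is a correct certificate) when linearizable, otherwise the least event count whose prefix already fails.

through event 5 a valid linearization exists; event 6 (op3 responding at time 6) ends that
a single order respects real time; the 3 completed FIFO queue operations fail replay along it
for example op1, op2, op3 fails at step 3: op3 take() → empty is not legal there

not linearizable — minimal violating prefix: 6 events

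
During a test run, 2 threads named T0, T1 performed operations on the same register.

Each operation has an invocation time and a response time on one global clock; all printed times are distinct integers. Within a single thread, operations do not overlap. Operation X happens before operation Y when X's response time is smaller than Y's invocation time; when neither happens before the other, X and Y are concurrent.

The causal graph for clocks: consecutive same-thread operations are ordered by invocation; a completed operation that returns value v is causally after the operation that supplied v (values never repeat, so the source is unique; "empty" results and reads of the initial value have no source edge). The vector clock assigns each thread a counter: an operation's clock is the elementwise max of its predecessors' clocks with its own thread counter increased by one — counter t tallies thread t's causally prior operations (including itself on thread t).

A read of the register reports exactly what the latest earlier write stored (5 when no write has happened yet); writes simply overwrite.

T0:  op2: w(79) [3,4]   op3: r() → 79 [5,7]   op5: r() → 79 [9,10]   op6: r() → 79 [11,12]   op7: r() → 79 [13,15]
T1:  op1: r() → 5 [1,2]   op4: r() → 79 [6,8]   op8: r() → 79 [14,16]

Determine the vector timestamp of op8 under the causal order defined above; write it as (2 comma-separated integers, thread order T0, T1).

no predecessors for op1 (invoked 1): T1 increments from zero → (0, 1)
no predecessors for op2 (invoked 3): T0 increments from zero → (1, 0)
invoked at 5, op3 merges VC(op2)=(1, 0) and bumps T0's slot → (2, 0)
invoked at 6, op4 merges VC(op1)=(0, 1), VC(op2)=(1, 0) and bumps T1's slot → (1, 2)
invoked at 9, op5 merges VC(op2)=(1, 0), VC(op3)=(2, 0) and bumps T0's slot → (3, 0)
invoked at 14, op8 merges VC(op2)=(1, 0), VC(op4)=(1, 2) and bumps T1's slot → (1, 3)
invoked at 11, op6 merges VC(op2)=(1, 0), VC(op5)=(3, 0) and bumps T0's slot → (4, 0)
invoked at 13, op7 merges VC(op2)=(1, 0), VC(op6)=(4, 0) and bumps T0's slot → (5, 0)
target: VC(op8) = (1, 3)

(1, 3)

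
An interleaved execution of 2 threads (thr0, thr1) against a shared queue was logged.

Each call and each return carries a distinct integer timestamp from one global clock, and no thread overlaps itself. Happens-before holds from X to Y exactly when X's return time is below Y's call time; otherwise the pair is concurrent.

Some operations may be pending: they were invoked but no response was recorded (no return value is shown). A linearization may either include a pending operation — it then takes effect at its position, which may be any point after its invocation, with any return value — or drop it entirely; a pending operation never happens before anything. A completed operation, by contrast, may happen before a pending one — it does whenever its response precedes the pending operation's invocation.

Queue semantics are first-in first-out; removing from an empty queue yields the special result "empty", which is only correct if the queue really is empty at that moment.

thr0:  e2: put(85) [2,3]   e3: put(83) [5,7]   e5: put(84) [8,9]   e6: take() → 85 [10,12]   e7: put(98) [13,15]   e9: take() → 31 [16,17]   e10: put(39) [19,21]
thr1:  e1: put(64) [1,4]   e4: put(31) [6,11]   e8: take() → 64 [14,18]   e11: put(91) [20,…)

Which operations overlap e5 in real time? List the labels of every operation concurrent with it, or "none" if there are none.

concurrent with e5 ([8,9]): every op whose interval crosses 8..9
e1 [1,4]: before
e2 [2,3]: before
e3 [5,7]: before
e4 [6,11]: concurrent
e6 [10,12]: after
e7 [13,15]: after
e8 [14,18]: after
e9 [16,17]: after
e10 [19,21]: after
e11 [20,…): after

e4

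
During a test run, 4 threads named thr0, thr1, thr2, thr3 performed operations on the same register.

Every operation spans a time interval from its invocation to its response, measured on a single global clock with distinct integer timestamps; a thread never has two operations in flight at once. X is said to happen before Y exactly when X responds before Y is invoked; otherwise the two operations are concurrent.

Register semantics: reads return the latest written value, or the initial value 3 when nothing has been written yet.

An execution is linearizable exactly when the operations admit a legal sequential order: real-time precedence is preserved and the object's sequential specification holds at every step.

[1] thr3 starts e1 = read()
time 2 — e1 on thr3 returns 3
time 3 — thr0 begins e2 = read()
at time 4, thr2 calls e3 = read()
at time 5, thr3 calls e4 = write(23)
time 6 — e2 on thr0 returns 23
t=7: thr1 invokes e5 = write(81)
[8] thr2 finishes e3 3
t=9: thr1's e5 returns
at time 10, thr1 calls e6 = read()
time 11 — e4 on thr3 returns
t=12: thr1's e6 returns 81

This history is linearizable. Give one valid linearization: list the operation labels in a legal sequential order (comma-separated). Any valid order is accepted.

after step 1 (e1 read() → 3): value 3
after step 2 (e3 read() → 3): value 3
after step 3 (e4 write(23)): value 23
after step 4 (e2 read() → 23): value 23
after step 5 (e5 write(81)): value 81
after step 6 (e6 read() → 81): value 81

e1, e3, e4, e2, e5, e6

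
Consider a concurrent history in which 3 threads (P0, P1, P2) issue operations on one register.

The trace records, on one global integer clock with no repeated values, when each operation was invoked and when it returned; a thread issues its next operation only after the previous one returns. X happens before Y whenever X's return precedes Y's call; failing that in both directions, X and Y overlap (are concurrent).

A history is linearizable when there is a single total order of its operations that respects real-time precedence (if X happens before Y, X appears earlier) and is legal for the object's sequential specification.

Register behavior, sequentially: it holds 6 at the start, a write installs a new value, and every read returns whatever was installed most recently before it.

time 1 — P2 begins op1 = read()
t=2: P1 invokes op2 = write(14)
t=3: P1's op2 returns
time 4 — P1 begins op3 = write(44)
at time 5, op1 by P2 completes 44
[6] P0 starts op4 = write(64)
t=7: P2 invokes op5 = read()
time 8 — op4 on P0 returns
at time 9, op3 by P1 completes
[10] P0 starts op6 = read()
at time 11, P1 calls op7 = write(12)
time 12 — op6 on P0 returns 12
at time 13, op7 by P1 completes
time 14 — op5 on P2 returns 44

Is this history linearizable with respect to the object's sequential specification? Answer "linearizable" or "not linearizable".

linearizable

witness order: op2, op3, op1, op5, op4, op7, op6
step 1: op2 write(14) — value 14
step 2: op3 write(44) — value 44
step 3: op1 read() → 44 — value 44
step 4: op5 read() → 44 — value 44
step 5: op4 write(64) — value 64
step 6: op7 write(12) — value 12
step 7: op6 read() → 12 — value 12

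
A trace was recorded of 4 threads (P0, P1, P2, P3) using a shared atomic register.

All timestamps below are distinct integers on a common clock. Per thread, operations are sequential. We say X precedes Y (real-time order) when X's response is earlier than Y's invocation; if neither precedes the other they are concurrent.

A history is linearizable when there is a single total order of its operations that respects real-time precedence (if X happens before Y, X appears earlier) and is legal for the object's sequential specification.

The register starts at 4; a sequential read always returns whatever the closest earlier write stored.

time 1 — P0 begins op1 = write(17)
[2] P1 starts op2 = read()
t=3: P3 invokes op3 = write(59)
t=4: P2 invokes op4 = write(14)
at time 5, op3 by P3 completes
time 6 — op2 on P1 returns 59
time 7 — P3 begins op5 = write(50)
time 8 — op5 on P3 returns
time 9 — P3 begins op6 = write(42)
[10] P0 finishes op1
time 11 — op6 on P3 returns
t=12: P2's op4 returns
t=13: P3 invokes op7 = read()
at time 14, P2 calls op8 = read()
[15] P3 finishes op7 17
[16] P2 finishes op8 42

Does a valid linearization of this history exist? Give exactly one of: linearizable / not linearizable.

not linearizable

through event 15 a valid linearization exists; event 16 (op8 responding at time 16) ends that
all 120 real-time-respecting orders fail — 8 completed atomic register operations, no legal replay
one such order, op1, op2, op3, op4, op5, op6, op7, op8, breaks at step 2 where op2 read() → 59 is illegal
one such order, op1, op2, op3, op4, op5, op6, op8, op7, breaks at step 2 where op2 read() → 59 is illegal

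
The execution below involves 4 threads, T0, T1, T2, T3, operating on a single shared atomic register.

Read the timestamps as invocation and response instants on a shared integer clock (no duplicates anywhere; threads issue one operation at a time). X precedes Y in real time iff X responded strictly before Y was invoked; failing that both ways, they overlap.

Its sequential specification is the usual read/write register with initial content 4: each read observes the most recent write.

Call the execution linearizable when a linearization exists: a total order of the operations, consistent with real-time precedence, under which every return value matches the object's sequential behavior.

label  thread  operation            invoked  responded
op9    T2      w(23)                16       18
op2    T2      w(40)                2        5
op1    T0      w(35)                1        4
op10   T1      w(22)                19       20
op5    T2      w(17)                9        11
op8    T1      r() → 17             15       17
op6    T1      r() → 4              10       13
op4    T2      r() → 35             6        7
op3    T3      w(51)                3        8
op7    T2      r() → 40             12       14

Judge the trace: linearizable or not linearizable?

not linearizable

already the first 13 events (up to op6's response at time 13) admit no linearization; the first 12 still do
real-time-consistent orders of the 6 completed operations: 16 — all fail the atomic register replay
no completion choice of the 1 pending operation (op7) rescues it — every subset was tried
for example op1, op2, op3, op4, op5, op6 (pending dropped) fails at step 4: op4 r() → 35 is not legal there
for example op1, op2, op3, op4, op6, op5 (pending dropped) fails at step 4: op4 r() → 35 is not legal there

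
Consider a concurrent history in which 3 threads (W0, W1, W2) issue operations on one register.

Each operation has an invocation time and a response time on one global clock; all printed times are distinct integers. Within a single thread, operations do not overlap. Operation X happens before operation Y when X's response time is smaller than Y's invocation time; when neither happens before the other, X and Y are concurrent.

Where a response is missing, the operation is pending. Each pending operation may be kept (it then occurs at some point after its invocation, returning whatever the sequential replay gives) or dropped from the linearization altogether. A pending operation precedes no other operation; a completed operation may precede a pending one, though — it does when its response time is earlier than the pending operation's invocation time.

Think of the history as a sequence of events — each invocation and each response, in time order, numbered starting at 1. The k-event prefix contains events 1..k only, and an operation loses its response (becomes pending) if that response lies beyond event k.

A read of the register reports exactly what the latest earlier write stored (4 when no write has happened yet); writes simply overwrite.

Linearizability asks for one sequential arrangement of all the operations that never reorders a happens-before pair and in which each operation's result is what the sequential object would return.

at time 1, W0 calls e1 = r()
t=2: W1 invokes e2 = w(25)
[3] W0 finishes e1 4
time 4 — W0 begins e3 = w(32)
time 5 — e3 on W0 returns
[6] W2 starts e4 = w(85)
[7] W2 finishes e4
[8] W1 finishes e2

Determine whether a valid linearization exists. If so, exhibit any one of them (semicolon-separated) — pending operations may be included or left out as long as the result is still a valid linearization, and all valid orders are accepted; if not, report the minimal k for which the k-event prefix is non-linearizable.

linearizable — witness: e1; e2; e3; e4

step 1: e1 r() → 4 — value 4
step 2: e2 w(25) — value 25
step 3: e3 w(32) — value 32
step 4: e4 w(85) — value 85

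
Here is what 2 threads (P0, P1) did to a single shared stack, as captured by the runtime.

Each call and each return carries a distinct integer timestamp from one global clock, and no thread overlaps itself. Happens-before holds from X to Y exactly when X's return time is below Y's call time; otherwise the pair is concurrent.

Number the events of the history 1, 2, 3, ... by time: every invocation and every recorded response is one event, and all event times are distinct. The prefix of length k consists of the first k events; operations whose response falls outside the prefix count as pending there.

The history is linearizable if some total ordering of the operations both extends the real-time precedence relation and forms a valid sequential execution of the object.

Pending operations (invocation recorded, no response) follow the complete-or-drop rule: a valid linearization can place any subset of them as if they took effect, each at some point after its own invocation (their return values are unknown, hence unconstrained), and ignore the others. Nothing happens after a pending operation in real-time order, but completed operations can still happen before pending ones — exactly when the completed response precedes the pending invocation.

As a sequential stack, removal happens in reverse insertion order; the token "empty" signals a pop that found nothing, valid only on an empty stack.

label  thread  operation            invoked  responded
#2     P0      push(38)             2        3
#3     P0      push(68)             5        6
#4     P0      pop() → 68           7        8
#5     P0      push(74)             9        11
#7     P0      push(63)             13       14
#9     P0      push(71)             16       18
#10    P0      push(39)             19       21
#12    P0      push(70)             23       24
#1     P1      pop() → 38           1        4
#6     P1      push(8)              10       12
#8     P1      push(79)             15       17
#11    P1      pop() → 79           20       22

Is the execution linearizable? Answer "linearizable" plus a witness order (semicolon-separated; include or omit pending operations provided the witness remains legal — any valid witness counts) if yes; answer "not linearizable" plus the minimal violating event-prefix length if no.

linearizable — witness: #2; #1; #3; #4; #5; #6; #7; #9; #8; #11; #10; #12

step 1: #2 push(38) — stack <38>
step 2: #1 pop() → 38 — stack <>
step 3: #3 push(68) — stack <68>
step 4: #4 pop() → 68 — stack <>
step 5: #5 push(74) — stack <74>
step 6: #6 push(8) — stack <74,8>
step 7: #7 push(63) — stack <74,8,63>
step 8: #9 push(71) — stack <74,8,63,71>
step 9: #8 push(79) — stack <74,8,63,71,79>
step 10: #11 pop() → 79 — stack <74,8,63,71>
step 11: #10 push(39) — stack <74,8,63,71,39>
step 12: #12 push(70) — stack <74,8,63,71,39,70>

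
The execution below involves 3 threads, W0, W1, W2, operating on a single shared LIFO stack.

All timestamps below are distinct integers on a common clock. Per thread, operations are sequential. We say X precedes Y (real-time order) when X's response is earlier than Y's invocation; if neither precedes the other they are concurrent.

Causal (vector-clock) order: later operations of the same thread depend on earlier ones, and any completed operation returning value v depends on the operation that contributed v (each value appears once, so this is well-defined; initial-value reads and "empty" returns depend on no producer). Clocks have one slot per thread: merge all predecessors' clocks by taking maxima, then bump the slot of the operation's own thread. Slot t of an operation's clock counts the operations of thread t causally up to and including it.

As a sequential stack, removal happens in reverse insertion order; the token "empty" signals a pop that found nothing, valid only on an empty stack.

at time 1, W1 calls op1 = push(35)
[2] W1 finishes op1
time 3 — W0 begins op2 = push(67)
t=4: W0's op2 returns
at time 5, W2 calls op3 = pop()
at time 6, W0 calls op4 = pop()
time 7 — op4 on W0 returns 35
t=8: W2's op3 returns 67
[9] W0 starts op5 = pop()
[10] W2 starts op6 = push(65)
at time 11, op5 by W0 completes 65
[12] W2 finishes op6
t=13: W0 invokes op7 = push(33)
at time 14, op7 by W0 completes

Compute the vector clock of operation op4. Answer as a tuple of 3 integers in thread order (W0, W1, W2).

(2, 1, 0)

VC(op1, invoked at 1): no causal predecessors; +1 on W1 → (0, 1, 0)
VC(op2, invoked at 3): no causal predecessors; +1 on W0 → (1, 0, 0)
op3 (invocation 5): componentwise max over VC(op2)=(1, 0, 0), +1 at W2, giving (1, 0, 1)
op6 (invocation 10): componentwise max over VC(op3)=(1, 0, 1), +1 at W2, giving (1, 0, 2)
op4 (invocation 6): componentwise max over VC(op1)=(0, 1, 0), VC(op2)=(1, 0, 0), +1 at W0, giving (2, 1, 0)
op5 (invocation 9): componentwise max over VC(op4)=(2, 1, 0), VC(op6)=(1, 0, 2), +1 at W0, giving (3, 1, 2)
op7 (invocation 13): componentwise max over VC(op5)=(3, 1, 2), +1 at W0, giving (4, 1, 2)
target: VC(op4) = (2, 1, 0)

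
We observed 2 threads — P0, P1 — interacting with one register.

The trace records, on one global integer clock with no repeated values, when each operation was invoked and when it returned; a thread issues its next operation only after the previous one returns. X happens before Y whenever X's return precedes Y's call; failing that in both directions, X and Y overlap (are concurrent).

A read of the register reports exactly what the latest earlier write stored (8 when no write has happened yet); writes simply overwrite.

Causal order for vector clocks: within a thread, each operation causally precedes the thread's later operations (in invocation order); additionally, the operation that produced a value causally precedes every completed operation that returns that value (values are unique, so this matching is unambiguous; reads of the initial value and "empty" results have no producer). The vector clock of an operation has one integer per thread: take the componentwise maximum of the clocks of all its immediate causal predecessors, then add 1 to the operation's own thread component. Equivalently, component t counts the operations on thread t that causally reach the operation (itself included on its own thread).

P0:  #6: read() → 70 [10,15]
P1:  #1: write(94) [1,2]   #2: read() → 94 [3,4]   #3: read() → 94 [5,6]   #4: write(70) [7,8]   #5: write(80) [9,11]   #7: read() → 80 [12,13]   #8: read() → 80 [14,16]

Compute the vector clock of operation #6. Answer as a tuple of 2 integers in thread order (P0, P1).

#1 (invocation 1): nothing precedes it; P1's component alone gives (0, 1)
#2, invoked 3, takes VC(#1)=(0, 1) under max, adds 1 for P1 → (0, 2)
#3, invoked 5, takes VC(#1)=(0, 1), VC(#2)=(0, 2) under max, adds 1 for P1 → (0, 3)
#4, invoked 7, takes VC(#3)=(0, 3) under max, adds 1 for P1 → (0, 4)
#5, invoked 9, takes VC(#4)=(0, 4) under max, adds 1 for P1 → (0, 5)
#6, invoked 10, takes VC(#4)=(0, 4) under max, adds 1 for P0 → (1, 4)
#7, invoked 12, takes VC(#5)=(0, 5) under max, adds 1 for P1 → (0, 6)
#8, invoked 14, takes VC(#5)=(0, 5), VC(#7)=(0, 6) under max, adds 1 for P1 → (0, 7)
target: VC(#6) = (1, 4)

(1, 4)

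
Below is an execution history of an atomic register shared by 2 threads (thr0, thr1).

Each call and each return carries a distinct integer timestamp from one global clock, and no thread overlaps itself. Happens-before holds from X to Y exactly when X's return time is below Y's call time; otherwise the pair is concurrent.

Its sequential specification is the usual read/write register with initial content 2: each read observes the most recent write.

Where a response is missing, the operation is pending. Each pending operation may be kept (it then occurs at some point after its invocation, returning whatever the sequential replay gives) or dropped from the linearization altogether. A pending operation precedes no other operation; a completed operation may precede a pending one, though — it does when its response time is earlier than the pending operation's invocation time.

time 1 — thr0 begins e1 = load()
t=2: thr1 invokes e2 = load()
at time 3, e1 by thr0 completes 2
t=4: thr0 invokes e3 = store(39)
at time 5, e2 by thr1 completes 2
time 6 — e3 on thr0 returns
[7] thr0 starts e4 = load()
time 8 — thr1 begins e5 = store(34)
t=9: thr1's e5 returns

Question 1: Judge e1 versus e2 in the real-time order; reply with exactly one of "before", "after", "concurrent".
concurrent

e1 spans [1,3], e2 spans [2,5]
the intervals overlap in both directions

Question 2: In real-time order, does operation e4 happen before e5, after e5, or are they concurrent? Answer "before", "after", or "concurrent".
concurrent

e4 spans [7,…), e5 spans [8,9]
the intervals overlap in both directions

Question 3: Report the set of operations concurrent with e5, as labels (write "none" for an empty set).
e4

e5 runs from 8 to 9; window-overlapping ops are concurrent
e1 [1,3]: before
e2 [2,5]: before
e3 [4,6]: before
e4 [7,…): concurrent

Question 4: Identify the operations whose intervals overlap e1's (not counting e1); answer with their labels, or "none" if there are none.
e2

e1 spans [1,3]; an op avoiding the whole window 1..3 is ordered, any other is concurrent
e2 [2,5]: concurrent
e3 [4,6]: after
e4 [7,…): after
e5 [8,9]: after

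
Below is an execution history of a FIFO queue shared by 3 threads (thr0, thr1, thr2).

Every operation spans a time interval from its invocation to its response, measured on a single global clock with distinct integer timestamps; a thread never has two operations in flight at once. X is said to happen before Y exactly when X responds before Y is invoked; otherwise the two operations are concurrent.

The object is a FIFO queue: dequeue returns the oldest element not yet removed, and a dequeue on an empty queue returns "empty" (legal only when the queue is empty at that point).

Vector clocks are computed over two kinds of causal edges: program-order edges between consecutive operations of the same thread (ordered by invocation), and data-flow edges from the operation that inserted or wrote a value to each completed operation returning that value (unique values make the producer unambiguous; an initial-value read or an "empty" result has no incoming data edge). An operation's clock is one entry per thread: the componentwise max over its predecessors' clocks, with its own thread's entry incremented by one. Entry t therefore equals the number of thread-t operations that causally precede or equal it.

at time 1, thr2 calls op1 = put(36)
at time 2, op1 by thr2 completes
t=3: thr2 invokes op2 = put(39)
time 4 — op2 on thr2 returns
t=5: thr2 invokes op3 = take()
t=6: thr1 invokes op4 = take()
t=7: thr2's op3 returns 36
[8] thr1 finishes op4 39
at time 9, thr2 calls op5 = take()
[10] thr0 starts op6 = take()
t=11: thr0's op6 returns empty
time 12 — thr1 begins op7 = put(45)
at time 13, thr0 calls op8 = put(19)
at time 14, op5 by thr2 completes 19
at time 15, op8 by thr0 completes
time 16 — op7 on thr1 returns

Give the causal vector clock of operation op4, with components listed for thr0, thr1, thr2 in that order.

(0, 1, 2)

op1, invoked 1, has no incoming edges; only thr2's bump applies → (0, 0, 1)
op6, invoked 10, has no incoming edges; only thr0's bump applies → (1, 0, 0)
merge at op2 (invoked 3): VC(op1)=(0, 0, 1), own-thread bump on thr2 → (0, 0, 2)
merge at op8 (invoked 13): VC(op6)=(1, 0, 0), own-thread bump on thr0 → (2, 0, 0)
merge at op3 (invoked 5): VC(op1)=(0, 0, 1), VC(op2)=(0, 0, 2), own-thread bump on thr2 → (0, 0, 3)
merge at op4 (invoked 6): VC(op2)=(0, 0, 2), own-thread bump on thr1 → (0, 1, 2)
merge at op7 (invoked 12): VC(op4)=(0, 1, 2), own-thread bump on thr1 → (0, 2, 2)
merge at op5 (invoked 9): VC(op3)=(0, 0, 3), VC(op8)=(2, 0, 0), own-thread bump on thr2 → (2, 0, 4)
target: VC(op4) = (0, 1, 2)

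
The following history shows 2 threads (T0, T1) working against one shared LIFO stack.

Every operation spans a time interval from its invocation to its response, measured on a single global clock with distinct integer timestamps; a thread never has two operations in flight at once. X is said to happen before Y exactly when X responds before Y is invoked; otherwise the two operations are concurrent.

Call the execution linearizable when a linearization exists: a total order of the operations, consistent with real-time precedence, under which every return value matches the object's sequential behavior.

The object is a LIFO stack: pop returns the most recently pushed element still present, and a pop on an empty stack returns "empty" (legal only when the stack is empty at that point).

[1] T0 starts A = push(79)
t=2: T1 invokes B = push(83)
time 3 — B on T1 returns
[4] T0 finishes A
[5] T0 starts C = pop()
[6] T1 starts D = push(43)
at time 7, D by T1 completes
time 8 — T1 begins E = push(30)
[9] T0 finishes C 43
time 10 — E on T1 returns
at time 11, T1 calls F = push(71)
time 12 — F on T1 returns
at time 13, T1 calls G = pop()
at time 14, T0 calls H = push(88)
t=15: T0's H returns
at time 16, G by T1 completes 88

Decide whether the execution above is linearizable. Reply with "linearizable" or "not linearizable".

witness order: A, B, D, C, E, F, H, G
1. A push(79), leaving stack <79>
2. B push(83), leaving stack <79,83>
3. D push(43), leaving stack <79,83,43>
4. C pop() → 43, leaving stack <79,83>
5. E push(30), leaving stack <79,83,30>
6. F push(71), leaving stack <79,83,30,71>
7. H push(88), leaving stack <79,83,30,71,88>
8. G pop() → 88, leaving stack <79,83,30,71>

linearizable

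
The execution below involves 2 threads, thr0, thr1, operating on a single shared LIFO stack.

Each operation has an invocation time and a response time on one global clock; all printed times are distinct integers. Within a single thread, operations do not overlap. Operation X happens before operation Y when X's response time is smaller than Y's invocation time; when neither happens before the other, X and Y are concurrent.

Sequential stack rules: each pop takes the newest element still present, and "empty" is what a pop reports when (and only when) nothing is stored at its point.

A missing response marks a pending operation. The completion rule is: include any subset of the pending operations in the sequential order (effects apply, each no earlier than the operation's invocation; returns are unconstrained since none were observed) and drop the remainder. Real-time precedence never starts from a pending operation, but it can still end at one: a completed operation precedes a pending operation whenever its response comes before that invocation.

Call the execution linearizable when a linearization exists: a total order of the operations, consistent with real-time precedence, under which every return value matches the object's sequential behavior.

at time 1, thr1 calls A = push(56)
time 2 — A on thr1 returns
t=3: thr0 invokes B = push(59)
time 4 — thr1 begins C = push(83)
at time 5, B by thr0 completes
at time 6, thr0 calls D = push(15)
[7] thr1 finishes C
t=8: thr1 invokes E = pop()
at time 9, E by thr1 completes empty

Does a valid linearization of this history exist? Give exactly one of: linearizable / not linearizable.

not linearizable

through event 8 a valid linearization exists; event 9 (E responding at time 9) ends that
all 2 real-time-respecting orders fail — 4 completed LIFO stack operations, no legal replay
every completion of the 1 pending operation (D) was checked; none linearizes
take A, B, C, E (pending dropped): step 4 already fails, because E pop() → empty cannot occur there
take A, C, B, E (pending dropped): step 4 already fails, because E pop() → empty cannot occur there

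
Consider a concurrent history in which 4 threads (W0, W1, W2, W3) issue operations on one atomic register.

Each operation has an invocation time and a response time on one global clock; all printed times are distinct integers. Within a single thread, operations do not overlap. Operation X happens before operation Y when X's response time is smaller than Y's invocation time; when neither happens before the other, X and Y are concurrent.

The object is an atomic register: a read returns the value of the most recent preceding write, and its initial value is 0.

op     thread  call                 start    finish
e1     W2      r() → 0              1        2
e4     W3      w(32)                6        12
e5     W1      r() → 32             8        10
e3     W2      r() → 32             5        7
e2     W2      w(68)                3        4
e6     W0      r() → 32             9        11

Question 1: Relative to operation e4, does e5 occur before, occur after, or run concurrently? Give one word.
concurrent

e5 spans [8,10], e4 spans [6,12]
the intervals overlap in both directions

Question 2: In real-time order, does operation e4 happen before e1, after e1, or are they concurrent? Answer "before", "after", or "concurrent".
after

e4 spans [6,12], e1 spans [1,2]
resp(e1)=2 < inv(e4)=6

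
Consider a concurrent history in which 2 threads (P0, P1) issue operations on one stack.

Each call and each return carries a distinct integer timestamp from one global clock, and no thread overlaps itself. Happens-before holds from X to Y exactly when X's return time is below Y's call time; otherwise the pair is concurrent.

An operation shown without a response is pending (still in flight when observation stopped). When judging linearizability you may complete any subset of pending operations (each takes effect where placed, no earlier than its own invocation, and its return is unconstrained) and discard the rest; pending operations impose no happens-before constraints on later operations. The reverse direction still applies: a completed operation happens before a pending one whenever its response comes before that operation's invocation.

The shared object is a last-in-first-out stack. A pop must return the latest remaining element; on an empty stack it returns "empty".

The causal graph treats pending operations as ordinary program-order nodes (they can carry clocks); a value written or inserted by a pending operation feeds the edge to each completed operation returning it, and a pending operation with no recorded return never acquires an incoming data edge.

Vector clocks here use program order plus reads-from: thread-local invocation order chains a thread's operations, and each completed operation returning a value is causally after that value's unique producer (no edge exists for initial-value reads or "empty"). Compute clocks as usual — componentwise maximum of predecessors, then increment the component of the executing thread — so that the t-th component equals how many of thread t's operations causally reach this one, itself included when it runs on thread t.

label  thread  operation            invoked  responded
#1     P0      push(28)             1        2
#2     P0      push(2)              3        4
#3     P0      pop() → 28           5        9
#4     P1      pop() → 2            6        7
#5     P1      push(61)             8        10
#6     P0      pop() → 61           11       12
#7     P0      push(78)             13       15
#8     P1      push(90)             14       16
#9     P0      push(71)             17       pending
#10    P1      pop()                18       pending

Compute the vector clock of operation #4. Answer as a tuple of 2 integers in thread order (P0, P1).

#1, invoked 1, has no incoming edges; only P0's bump applies → (1, 0)
#2 (invocation 3): componentwise max over VC(#1)=(1, 0), +1 at P0, giving (2, 0)
#4 (invocation 6): componentwise max over VC(#2)=(2, 0), +1 at P1, giving (2, 1)
#3 (invocation 5): componentwise max over VC(#1)=(1, 0), VC(#2)=(2, 0), +1 at P0, giving (3, 0)
#5 (invocation 8): componentwise max over VC(#4)=(2, 1), +1 at P1, giving (2, 2)
#8 (invocation 14): componentwise max over VC(#5)=(2, 2), +1 at P1, giving (2, 3)
#10 (invocation 18): componentwise max over VC(#8)=(2, 3), +1 at P1, giving (2, 4)
#6 (invocation 11): componentwise max over VC(#3)=(3, 0), VC(#5)=(2, 2), +1 at P0, giving (4, 2)
#7 (invocation 13): componentwise max over VC(#6)=(4, 2), +1 at P0, giving (5, 2)
#9 (invocation 17): componentwise max over VC(#7)=(5, 2), +1 at P0, giving (6, 2)
target: VC(#4) = (2, 1)

(2, 1)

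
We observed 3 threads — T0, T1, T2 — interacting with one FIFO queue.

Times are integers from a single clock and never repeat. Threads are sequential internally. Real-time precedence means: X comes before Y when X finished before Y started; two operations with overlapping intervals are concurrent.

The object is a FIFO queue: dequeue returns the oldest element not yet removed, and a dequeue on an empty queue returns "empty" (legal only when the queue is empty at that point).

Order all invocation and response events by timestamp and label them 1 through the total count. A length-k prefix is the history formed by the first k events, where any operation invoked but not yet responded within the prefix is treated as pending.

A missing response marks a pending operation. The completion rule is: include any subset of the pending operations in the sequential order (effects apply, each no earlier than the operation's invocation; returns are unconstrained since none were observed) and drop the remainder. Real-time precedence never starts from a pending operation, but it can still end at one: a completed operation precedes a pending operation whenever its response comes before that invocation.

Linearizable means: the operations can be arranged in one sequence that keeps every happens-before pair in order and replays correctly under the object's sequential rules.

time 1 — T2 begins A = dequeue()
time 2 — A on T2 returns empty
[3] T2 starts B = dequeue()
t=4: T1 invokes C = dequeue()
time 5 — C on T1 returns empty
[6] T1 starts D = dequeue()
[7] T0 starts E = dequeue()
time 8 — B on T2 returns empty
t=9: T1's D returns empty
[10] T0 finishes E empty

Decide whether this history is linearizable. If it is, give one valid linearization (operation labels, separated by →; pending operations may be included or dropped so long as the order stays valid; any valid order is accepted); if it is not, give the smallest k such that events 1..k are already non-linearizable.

1. A dequeue() → empty, leaving queue <>
2. B dequeue() → empty, leaving queue <>
3. C dequeue() → empty, leaving queue <>
4. D dequeue() → empty, leaving queue <>
5. E dequeue() → empty, leaving queue <>

linearizable — witness: A → B → C → D → E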